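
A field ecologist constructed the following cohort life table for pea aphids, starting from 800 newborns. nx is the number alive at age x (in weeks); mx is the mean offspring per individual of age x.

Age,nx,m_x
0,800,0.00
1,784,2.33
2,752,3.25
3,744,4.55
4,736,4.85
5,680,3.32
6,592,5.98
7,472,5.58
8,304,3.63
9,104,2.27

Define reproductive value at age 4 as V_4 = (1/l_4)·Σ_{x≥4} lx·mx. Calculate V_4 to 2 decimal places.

lx = nx/n0 = nx/800: 1, 0.98, 0.94, 0.93, 0.92, 0.85, 0.74, 0.59, 0.38, 0.13
lx·mx for x ≥ 4: 4.462, 2.822, 4.4252, 3.2922, 1.3794, 0.2951 → sum = 16.6759
V_4 = 16.6759 / l_4 = 16.6759 / 0.92 = 18.125978… → 18.13

18.13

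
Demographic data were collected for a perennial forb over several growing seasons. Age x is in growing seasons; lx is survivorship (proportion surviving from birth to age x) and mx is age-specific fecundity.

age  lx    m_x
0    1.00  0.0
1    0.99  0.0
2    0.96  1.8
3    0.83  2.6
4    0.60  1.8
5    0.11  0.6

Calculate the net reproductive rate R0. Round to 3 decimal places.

lx·mx by age: 0, 0, 1.728, 2.158, 1.08, 0.066
R0 = Σ lx·mx = 5.032 → 5.032

5.032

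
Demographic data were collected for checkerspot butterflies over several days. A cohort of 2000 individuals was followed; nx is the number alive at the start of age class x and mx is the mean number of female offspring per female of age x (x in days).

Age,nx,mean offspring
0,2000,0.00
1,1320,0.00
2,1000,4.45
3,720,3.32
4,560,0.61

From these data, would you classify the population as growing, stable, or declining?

growing

lx = nx/n0 = nx/2000: 1, 0.66, 0.5, 0.36, 0.28
R0 = Σ lx·mx = 0 + 0 + 2.225 + 1.1952 + 0.1708 = 3.591
R0 > 1, so the population is growing.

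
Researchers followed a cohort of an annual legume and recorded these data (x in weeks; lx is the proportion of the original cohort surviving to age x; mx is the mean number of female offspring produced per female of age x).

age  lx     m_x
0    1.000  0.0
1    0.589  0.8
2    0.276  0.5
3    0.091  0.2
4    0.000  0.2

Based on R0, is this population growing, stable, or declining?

declining

R0 = Σ lx·mx = 0 + 0.4712 + 0.138 + 0.0182 + 0 = 0.6274
R0 < 1, so the population is declining.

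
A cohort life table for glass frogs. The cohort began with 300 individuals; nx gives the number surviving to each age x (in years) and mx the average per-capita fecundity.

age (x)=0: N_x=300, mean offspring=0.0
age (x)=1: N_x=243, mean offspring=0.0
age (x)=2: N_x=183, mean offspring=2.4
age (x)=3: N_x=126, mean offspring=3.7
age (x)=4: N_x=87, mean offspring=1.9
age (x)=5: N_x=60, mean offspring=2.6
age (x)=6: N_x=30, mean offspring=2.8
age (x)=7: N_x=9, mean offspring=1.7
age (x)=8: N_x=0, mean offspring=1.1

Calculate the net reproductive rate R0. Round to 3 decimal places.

4.420

lx = nx/n0 = nx/300: 1, 0.81, 0.61, 0.42, 0.29, 0.2, 0.1, 0.03, 0
lx·mx by age: 0, 0, 1.464, 1.554, 0.551, 0.52, 0.28, 0.051, 0
R0 = Σ lx·mx = 4.42 → 4.420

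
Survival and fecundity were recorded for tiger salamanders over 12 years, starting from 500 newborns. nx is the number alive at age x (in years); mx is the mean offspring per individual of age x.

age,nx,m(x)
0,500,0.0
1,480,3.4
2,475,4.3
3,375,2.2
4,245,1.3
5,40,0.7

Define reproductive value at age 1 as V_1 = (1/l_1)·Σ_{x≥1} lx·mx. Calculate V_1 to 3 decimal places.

10.096

lx = nx/n0 = nx/500: 1, 0.96, 0.95, 0.75, 0.49, 0.08
lx·mx for x ≥ 1: 3.264, 4.085, 1.65, 0.637, 0.056 → sum = 9.692
V_1 = 9.692 / l_1 = 9.692 / 0.96 = 10.095833… → 10.096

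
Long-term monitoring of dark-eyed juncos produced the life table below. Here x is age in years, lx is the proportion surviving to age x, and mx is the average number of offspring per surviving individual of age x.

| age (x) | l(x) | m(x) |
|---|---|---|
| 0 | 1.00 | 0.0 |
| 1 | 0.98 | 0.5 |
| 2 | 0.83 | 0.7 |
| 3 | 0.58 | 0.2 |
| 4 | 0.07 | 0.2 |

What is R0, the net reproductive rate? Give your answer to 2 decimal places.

1.20

lx·mx by age: 0, 0.49, 0.581, 0.116, 0.014
R0 = Σ lx·mx = 1.201 → 1.20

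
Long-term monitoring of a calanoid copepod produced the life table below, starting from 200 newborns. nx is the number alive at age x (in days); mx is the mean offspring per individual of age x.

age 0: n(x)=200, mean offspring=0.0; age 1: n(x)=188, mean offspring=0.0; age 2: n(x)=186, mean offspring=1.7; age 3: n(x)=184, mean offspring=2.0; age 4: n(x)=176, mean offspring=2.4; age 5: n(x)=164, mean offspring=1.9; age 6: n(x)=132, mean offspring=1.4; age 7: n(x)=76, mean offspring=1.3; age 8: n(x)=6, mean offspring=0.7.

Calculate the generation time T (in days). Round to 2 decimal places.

4.00

lx = nx/n0 = nx/200: 1, 0.94, 0.93, 0.92, 0.88, 0.82, 0.66, 0.38, 0.03
lx·mx: 0, 0, 1.581, 1.84, 2.112, 1.558, 0.924, 0.494, 0.021 → R0 = 8.53
x·lx·mx: 0, 0, 3.162, 5.52, 8.448, 7.79, 5.544, 3.458, 0.168 → Σ = 34.09
T = 34.09 / 8.53 = 3.996483… → 4.00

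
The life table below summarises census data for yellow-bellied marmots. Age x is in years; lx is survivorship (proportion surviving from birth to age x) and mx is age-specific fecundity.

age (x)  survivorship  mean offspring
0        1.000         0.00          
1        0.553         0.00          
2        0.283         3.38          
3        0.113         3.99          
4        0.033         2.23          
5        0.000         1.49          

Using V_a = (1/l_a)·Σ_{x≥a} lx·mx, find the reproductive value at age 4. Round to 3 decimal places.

2.230

lx·mx for x ≥ 4: 0.07359, 0 → sum = 0.07359
V_4 = 0.07359 / l_4 = 0.07359 / 0.033 = 2.23 → 2.230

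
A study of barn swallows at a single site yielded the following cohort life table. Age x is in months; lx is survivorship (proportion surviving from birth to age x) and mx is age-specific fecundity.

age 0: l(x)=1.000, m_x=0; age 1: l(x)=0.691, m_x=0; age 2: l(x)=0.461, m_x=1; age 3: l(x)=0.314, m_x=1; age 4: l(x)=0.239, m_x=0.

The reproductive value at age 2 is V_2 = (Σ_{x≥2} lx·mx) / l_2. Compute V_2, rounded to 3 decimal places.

lx·mx for x ≥ 2: 0.461, 0.314, 0 → sum = 0.775
V_2 = 0.775 / l_2 = 0.775 / 0.461 = 1.681128… → 1.681

1.681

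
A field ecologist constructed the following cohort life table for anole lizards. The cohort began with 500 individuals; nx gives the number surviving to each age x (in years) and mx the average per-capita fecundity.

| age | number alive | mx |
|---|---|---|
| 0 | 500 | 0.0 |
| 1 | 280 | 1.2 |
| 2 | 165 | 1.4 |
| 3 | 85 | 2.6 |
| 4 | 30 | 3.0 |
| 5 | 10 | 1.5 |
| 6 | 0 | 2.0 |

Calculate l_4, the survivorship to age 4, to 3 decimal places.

0.060

l_4 = n_4/n_0 = 30/500 = 0.06 → 0.060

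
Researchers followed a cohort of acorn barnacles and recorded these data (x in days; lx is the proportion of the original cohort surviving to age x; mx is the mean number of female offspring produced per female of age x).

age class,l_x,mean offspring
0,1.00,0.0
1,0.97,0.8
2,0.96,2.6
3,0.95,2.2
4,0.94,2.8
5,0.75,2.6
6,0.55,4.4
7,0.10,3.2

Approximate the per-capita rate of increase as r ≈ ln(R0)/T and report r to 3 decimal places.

0.657

R0 = Σ lx·mx = 0 + 0.776 + 2.496 + 2.09 + 2.632 + 1.95 + 2.42 + 0.32 = 12.684
Σ x·lx·mx = 49.076; T = 49.076/12.684 = 3.86913…
r ≈ ln(R0)/T = ln(12.684)/3.86913… = 0.65657… → 0.657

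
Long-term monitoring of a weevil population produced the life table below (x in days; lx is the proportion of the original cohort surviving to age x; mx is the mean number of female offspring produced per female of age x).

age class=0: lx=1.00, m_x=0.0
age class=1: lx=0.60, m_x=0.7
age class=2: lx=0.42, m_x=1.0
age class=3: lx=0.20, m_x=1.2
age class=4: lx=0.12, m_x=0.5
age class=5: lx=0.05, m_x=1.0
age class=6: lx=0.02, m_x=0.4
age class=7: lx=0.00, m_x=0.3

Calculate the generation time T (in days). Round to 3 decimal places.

lx·mx: 0, 0.42, 0.42, 0.24, 0.06, 0.05, 0.008, 0 → R0 = 1.198
x·lx·mx: 0, 0.42, 0.84, 0.72, 0.24, 0.25, 0.048, 0 → Σ = 2.518
T = 2.518 / 1.198 = 2.101836… → 2.102

2.102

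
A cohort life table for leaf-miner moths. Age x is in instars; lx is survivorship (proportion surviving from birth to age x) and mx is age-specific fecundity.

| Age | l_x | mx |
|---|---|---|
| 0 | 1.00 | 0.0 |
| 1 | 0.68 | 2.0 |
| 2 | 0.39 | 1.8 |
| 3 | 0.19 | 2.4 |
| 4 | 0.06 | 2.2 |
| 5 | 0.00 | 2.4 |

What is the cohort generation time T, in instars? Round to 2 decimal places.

lx·mx: 0, 1.36, 0.702, 0.456, 0.132, 0 → R0 = 2.65
x·lx·mx: 0, 1.36, 1.404, 1.368, 0.528, 0 → Σ = 4.66
T = 4.66 / 2.65 = 1.758491… → 1.76

1.76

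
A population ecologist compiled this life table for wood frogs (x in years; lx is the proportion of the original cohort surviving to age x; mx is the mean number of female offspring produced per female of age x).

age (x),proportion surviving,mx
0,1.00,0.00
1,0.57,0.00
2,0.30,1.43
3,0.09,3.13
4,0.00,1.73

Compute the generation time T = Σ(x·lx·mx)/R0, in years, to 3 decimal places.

lx·mx: 0, 0, 0.429, 0.2817, 0 → R0 = 0.7107
x·lx·mx: 0, 0, 0.858, 0.8451, 0 → Σ = 1.7031
T = 1.7031 / 0.7107 = 2.39637… → 2.396

2.396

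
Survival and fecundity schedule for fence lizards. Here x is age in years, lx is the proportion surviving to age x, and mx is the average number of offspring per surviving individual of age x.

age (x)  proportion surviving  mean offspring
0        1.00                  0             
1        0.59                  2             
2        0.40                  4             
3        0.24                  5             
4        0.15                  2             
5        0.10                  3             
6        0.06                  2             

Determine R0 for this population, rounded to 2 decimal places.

lx·mx by age: 0, 1.18, 1.6, 1.2, 0.3, 0.3, 0.12
R0 = Σ lx·mx = 4.7 → 4.70

4.70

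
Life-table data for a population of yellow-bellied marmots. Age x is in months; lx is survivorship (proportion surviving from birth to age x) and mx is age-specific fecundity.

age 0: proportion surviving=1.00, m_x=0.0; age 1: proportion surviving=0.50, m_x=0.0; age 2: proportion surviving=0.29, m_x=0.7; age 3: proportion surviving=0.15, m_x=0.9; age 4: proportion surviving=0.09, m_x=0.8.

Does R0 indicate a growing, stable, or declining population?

declining

R0 = Σ lx·mx = 0 + 0 + 0.203 + 0.135 + 0.072 = 0.41
R0 < 1, so the population is declining.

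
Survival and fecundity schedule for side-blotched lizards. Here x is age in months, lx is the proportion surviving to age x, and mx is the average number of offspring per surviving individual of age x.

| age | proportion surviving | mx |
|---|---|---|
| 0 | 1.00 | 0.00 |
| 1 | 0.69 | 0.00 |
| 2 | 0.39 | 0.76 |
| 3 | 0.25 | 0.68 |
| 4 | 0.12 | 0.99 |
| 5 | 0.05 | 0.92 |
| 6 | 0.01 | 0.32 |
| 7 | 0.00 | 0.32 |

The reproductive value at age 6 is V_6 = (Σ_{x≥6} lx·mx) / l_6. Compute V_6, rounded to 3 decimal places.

0.320

lx·mx for x ≥ 6: 0.0032, 0 → sum = 0.0032
V_6 = 0.0032 / l_6 = 0.0032 / 0.01 = 0.32 → 0.320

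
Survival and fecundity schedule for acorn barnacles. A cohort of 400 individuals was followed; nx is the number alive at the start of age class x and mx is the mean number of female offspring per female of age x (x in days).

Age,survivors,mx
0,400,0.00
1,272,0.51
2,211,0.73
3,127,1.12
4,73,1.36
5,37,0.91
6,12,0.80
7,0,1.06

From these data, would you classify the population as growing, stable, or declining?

lx = nx/n0 = nx/400: 1, 0.68, 0.5275, 0.3175, 0.1825, 0.0925, 0.03, 0
R0 = Σ lx·mx = 0 + 0.3468 + 0.385075 + 0.3556 + 0.2482 + 0.084175 + 0.024 + 0 = 1.44385
R0 > 1, so the population is growing.

growing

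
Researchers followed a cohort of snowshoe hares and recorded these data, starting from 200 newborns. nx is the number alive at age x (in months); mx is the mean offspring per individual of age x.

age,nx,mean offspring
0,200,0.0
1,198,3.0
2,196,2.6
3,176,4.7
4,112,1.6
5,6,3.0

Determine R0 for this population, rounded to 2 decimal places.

lx = nx/n0 = nx/200: 1, 0.99, 0.98, 0.88, 0.56, 0.03
lx·mx by age: 0, 2.97, 2.548, 4.136, 0.896, 0.09
R0 = Σ lx·mx = 10.64 → 10.64

10.64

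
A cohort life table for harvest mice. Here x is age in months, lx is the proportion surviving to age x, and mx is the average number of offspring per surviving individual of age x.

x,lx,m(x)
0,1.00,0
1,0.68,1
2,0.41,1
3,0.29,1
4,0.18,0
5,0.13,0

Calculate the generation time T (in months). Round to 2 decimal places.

lx·mx: 0, 0.68, 0.41, 0.29, 0, 0 → R0 = 1.38
x·lx·mx: 0, 0.68, 0.82, 0.87, 0, 0 → Σ = 2.37
T = 2.37 / 1.38 = 1.717391… → 1.72

1.72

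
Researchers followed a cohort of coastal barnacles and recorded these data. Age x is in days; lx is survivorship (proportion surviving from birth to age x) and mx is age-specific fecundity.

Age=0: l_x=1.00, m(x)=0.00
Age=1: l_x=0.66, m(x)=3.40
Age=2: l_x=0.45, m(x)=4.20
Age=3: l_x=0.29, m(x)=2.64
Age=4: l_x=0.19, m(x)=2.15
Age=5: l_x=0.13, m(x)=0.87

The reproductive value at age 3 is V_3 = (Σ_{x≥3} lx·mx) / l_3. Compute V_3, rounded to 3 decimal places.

4.439

lx·mx for x ≥ 3: 0.7656, 0.4085, 0.1131 → sum = 1.2872
V_3 = 1.2872 / l_3 = 1.2872 / 0.29 = 4.438621… → 4.439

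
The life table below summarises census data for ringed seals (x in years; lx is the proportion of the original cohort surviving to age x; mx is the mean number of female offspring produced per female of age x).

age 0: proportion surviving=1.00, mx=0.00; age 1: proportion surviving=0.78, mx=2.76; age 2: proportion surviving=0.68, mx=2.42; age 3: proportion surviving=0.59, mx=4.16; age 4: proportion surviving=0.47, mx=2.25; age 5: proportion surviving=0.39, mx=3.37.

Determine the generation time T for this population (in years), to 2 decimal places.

2.74

lx·mx: 0, 2.1528, 1.6456, 2.4544, 1.0575, 1.3143 → R0 = 8.6246
x·lx·mx: 0, 2.1528, 3.2912, 7.3632, 4.23, 6.5715 → Σ = 23.6087
T = 23.6087 / 8.6246 = 2.737368… → 2.74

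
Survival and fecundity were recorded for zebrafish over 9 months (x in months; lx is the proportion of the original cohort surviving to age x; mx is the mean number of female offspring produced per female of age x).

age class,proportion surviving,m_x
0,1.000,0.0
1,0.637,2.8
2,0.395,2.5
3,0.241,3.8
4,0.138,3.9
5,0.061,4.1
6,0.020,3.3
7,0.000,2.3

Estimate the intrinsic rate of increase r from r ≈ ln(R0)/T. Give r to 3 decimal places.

0.667

R0 = Σ lx·mx = 0 + 1.7836 + 0.9875 + 0.9158 + 0.5382 + 0.2501 + 0.066 + 0 = 4.5412
Σ x·lx·mx = 10.3053; T = 10.3053/4.5412 = 2.26929…
r ≈ ln(R0)/T = ln(4.5412)/2.26929… = 0.66681… → 0.667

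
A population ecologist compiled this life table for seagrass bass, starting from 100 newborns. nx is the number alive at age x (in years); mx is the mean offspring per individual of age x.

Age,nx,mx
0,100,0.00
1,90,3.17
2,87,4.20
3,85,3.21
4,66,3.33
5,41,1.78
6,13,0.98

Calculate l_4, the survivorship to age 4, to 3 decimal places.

l_4 = n_4/n_0 = 66/100 = 0.66 → 0.660

0.660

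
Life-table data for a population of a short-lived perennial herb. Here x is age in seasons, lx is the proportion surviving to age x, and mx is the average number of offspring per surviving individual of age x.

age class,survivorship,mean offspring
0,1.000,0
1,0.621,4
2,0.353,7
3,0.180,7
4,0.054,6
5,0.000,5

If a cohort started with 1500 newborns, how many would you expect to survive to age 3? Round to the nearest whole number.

Expected survivors = N0 · l_3 = 1500 × 0.180 = 270 → 270

270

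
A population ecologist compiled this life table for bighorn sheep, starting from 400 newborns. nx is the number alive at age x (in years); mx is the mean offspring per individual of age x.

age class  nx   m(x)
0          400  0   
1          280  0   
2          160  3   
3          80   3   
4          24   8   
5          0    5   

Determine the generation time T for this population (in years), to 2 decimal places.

2.68

lx = nx/n0 = nx/400: 1, 0.7, 0.4, 0.2, 0.06, 0
lx·mx: 0, 0, 1.2, 0.6, 0.48, 0 → R0 = 2.28
x·lx·mx: 0, 0, 2.4, 1.8, 1.92, 0 → Σ = 6.12
T = 6.12 / 2.28 = 2.684211… → 2.68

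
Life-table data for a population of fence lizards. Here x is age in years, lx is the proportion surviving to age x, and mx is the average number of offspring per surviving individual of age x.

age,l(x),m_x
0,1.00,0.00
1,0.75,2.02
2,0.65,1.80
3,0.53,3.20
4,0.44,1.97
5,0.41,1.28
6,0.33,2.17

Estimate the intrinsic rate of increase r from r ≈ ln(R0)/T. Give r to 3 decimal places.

R0 = Σ lx·mx = 0 + 1.515 + 1.17 + 1.696 + 0.8668 + 0.5248 + 0.7161 = 6.4887
Σ x·lx·mx = 19.3308; T = 19.3308/6.4887 = 2.97915…
r ≈ ln(R0)/T = ln(6.4887)/2.97915… = 0.62772… → 0.628

0.628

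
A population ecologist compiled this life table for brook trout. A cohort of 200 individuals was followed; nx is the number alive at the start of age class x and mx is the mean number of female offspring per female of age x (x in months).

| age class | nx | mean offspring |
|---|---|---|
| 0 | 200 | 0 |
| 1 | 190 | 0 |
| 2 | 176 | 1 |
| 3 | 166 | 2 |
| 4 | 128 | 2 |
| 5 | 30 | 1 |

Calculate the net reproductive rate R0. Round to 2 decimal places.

3.97

lx = nx/n0 = nx/200: 1, 0.95, 0.88, 0.83, 0.64, 0.15
lx·mx by age: 0, 0, 0.88, 1.66, 1.28, 0.15
R0 = Σ lx·mx = 3.97 → 3.97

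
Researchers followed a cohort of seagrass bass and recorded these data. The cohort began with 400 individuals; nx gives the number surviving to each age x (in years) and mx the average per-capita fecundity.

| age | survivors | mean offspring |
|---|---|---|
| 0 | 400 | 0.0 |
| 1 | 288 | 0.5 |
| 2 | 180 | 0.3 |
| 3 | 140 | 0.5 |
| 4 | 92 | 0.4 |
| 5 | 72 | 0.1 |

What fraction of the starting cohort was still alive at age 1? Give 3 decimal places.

l_1 = n_1/n_0 = 288/400 = 0.72 → 0.720

0.720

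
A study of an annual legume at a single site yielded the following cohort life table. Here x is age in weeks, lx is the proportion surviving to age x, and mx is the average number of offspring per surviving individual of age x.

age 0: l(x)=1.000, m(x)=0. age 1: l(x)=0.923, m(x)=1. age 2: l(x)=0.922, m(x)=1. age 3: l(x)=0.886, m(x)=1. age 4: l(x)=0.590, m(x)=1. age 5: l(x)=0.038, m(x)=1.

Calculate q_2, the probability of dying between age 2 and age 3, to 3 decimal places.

q_2 = (l_2 − l_3) / l_2 = (0.922 − 0.886) / 0.922
     = 0.036 / 0.922 = 0.039046… → 0.039

0.039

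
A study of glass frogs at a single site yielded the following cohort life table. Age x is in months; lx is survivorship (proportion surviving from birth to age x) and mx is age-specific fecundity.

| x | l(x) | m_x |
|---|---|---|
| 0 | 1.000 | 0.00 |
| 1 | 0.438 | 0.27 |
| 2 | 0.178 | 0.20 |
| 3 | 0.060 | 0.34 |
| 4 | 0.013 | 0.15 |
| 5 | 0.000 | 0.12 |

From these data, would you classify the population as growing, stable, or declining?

declining

R0 = Σ lx·mx = 0 + 0.11826 + 0.0356 + 0.0204 + 0.00195 + 0 = 0.17621
R0 < 1, so the population is declining.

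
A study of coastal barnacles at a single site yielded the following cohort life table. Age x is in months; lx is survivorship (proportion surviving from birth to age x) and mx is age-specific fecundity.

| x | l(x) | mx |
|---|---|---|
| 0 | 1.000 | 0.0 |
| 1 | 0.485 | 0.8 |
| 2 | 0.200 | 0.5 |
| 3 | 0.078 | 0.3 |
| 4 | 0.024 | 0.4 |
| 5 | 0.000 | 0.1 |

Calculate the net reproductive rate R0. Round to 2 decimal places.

0.52

lx·mx by age: 0, 0.388, 0.1, 0.0234, 0.0096, 0
R0 = Σ lx·mx = 0.521 → 0.52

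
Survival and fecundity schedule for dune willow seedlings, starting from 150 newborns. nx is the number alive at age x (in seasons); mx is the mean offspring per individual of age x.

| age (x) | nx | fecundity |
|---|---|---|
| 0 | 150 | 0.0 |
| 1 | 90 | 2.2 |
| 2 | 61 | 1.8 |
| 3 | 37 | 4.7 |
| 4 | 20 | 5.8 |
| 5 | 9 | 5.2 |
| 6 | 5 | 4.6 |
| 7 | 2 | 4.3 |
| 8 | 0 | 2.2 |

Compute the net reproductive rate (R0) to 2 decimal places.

4.51

lx = nx/n0 = nx/150: 1, 0.6, 0.40667…, 0.24667…, 0.13333…, 0.06, 0.03333…, 0.01333…, 0
lx·mx by age: 0, 1.32, 0.732…, 1.159333…, 0.773333…, 0.312, 0.153333…, 0.057333…, 0
R0 = Σ lx·mx = 4.507333… → 4.51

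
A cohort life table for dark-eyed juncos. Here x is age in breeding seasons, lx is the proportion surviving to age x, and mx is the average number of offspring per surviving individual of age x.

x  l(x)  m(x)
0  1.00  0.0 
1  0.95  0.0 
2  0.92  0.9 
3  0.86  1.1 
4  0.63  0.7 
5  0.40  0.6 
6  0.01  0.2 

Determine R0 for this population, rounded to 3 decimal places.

2.457

lx·mx by age: 0, 0, 0.828, 0.946, 0.441, 0.24, 0.002
R0 = Σ lx·mx = 2.457 → 2.457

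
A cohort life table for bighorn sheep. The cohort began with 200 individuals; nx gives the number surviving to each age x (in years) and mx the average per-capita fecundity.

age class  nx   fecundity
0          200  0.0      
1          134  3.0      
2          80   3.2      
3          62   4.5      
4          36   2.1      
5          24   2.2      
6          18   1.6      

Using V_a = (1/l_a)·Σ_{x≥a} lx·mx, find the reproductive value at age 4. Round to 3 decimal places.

lx = nx/n0 = nx/200: 1, 0.67, 0.4, 0.31, 0.18, 0.12, 0.09
lx·mx for x ≥ 4: 0.378, 0.264, 0.144 → sum = 0.786
V_4 = 0.786 / l_4 = 0.786 / 0.18 = 4.366667… → 4.367

4.367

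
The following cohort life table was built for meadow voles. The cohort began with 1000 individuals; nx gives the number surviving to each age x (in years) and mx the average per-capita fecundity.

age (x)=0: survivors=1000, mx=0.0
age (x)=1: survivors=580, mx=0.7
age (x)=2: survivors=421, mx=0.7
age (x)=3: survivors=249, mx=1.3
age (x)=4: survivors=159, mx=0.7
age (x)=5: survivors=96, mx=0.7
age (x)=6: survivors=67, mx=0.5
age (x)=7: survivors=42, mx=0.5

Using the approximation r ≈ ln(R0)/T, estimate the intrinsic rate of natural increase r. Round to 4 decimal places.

lx = nx/n0 = nx/1000: 1, 0.58, 0.421, 0.249, 0.159, 0.096, 0.067, 0.042
R0 = Σ lx·mx = 0 + 0.406 + 0.2947 + 0.3237 + 0.1113 + 0.0672 + 0.0335 + 0.021 = 1.2574
Σ x·lx·mx = 3.0957; T = 3.0957/1.2574 = 2.46199…
r ≈ ln(R0)/T = ln(1.2574)/2.46199… = 0.093033… → 0.0930

0.0930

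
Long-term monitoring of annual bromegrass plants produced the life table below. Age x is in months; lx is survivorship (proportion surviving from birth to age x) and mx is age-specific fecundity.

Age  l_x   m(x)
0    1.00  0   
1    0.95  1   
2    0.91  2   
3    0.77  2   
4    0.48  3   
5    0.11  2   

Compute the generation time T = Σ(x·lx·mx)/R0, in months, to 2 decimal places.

lx·mx: 0, 0.95, 1.82, 1.54, 1.44, 0.22 → R0 = 5.97
x·lx·mx: 0, 0.95, 3.64, 4.62, 5.76, 1.1 → Σ = 16.07
T = 16.07 / 5.97 = 2.691792… → 2.69

2.69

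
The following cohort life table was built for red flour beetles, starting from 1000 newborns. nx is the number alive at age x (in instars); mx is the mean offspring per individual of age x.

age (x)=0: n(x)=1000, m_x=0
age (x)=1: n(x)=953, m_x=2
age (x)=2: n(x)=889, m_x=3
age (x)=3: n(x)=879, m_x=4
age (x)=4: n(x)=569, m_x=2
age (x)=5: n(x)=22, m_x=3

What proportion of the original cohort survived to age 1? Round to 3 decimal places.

0.953

l_1 = n_1/n_0 = 953/1000 = 0.953 → 0.953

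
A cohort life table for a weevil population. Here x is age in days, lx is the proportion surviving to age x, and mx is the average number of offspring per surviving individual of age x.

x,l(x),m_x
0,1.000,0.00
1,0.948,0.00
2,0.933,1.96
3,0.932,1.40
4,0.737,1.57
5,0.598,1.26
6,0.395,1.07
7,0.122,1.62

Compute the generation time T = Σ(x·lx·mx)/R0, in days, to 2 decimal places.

lx·mx: 0, 0, 1.82868, 1.3048, 1.15709, 0.75348, 0.42265, 0.19764 → R0 = 5.66434
x·lx·mx: 0, 0, 3.65736, 3.9144, 4.62836, 3.7674, 2.5359, 1.38348 → Σ = 19.8869
T = 19.8869 / 5.66434 = 3.510894… → 3.51

3.51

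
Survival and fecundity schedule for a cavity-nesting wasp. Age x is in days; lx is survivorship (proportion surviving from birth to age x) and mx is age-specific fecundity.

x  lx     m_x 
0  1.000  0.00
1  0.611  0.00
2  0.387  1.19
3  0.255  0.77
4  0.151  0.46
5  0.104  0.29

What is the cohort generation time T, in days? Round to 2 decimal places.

lx·mx: 0, 0, 0.46053, 0.19635, 0.06946, 0.03016 → R0 = 0.7565
x·lx·mx: 0, 0, 0.92106, 0.58905, 0.27784, 0.1508 → Σ = 1.93875
T = 1.93875 / 0.7565 = 2.562789… → 2.56

2.56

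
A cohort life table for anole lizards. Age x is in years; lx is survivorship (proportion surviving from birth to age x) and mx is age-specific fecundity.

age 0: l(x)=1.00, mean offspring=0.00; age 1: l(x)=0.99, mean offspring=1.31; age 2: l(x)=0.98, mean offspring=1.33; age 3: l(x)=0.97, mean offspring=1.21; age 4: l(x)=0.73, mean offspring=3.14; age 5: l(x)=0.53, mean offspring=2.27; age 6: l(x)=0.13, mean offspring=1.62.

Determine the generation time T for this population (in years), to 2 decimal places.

3.19

lx·mx: 0, 1.2969, 1.3034, 1.1737, 2.2922, 1.2031, 0.2106 → R0 = 7.4799
x·lx·mx: 0, 1.2969, 2.6068, 3.5211, 9.1688, 6.0155, 1.2636 → Σ = 23.8727
T = 23.8727 / 7.4799 = 3.19158… → 3.19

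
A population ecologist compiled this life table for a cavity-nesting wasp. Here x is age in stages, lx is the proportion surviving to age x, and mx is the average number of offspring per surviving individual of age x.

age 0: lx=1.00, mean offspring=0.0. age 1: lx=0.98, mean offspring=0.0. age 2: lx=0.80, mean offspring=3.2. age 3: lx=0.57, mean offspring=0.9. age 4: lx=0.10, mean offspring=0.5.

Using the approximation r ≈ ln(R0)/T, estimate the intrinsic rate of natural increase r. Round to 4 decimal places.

R0 = Σ lx·mx = 0 + 0 + 2.56 + 0.513 + 0.05 = 3.123
Σ x·lx·mx = 6.859; T = 6.859/3.123 = 2.19629…
r ≈ ln(R0)/T = ln(3.123)/2.19629… = 0.518509… → 0.5185

0.5185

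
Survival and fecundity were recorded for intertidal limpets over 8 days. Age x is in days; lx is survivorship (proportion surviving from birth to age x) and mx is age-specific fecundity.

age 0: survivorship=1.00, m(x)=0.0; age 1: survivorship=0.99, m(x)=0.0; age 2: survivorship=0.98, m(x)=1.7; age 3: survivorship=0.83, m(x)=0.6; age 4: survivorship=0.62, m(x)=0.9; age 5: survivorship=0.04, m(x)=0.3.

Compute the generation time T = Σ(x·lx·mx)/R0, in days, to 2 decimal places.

lx·mx: 0, 0, 1.666, 0.498, 0.558, 0.012 → R0 = 2.734
x·lx·mx: 0, 0, 3.332, 1.494, 2.232, 0.06 → Σ = 7.118
T = 7.118 / 2.734 = 2.603511… → 2.60

2.60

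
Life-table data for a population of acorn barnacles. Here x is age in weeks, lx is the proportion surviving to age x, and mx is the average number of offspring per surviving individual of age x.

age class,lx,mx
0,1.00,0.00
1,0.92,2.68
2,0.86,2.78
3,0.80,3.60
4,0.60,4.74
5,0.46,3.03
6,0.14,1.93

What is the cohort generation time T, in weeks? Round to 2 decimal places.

lx·mx: 0, 2.4656, 2.3908, 2.88, 2.844, 1.3938, 0.2702 → R0 = 12.2444
x·lx·mx: 0, 2.4656, 4.7816, 8.64, 11.376, 6.969, 1.6212 → Σ = 35.8534
T = 35.8534 / 12.2444 = 2.928147… → 2.93

2.93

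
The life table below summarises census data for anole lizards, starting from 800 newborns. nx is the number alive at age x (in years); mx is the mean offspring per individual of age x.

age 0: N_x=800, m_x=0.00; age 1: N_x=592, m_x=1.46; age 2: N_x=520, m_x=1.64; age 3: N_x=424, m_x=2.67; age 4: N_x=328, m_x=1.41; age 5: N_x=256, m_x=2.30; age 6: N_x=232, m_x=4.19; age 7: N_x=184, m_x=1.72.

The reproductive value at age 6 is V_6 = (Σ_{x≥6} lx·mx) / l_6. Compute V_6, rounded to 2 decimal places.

lx = nx/n0 = nx/800: 1, 0.74, 0.65, 0.53, 0.41, 0.32, 0.29, 0.23
lx·mx for x ≥ 6: 1.2151, 0.3956 → sum = 1.6107
V_6 = 1.6107 / l_6 = 1.6107 / 0.29 = 5.554138… → 5.55

5.55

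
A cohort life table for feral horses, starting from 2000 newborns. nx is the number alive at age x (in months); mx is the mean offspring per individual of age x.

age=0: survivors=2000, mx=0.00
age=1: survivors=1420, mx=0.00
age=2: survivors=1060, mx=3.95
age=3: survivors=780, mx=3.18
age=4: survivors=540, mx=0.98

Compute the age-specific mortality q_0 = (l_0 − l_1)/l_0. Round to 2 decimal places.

lx = nx/n0 = nx/2000: 1, 0.71, 0.53, 0.39, 0.27
q_0 = (l_0 − l_1) / l_0 = (1 − 0.71) / 1
     = 0.29 / 1 = 0.29 → 0.29

0.29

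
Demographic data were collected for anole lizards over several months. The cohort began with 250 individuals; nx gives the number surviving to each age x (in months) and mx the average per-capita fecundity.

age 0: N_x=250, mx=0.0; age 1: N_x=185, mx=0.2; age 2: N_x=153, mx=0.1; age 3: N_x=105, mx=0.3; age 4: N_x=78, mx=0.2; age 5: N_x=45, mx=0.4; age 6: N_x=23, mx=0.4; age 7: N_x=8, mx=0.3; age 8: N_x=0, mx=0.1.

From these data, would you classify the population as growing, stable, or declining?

lx = nx/n0 = nx/250: 1, 0.74, 0.612, 0.42, 0.312, 0.18, 0.092, 0.032, 0
R0 = Σ lx·mx = 0 + 0.148 + 0.0612 + 0.126 + 0.0624 + 0.072 + 0.0368 + 0.0096 + 0 = 0.516
R0 < 1, so the population is declining.

declining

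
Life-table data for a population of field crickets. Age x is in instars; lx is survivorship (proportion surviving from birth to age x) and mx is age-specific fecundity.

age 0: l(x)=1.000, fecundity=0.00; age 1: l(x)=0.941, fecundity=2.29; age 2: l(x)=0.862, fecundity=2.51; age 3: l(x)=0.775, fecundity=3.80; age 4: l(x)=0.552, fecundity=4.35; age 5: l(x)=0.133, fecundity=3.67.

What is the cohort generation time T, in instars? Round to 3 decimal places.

lx·mx: 0, 2.15489, 2.16362, 2.945, 2.4012, 0.48811 → R0 = 10.15282
x·lx·mx: 0, 2.15489, 4.32724, 8.835, 9.6048, 2.44055 → Σ = 27.36248
T = 27.36248 / 10.15282 = 2.695062… → 2.695

2.695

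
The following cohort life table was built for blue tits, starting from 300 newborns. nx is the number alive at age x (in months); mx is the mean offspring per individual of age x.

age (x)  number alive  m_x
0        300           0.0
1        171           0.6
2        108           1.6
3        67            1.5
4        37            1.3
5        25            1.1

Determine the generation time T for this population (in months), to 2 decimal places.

lx = nx/n0 = nx/300: 1, 0.57, 0.36, 0.22333…, 0.12333…, 0.08333…
lx·mx: 0, 0.342, 0.576, 0.335…, 0.160333…, 0.091667… → R0 = 1.505…
x·lx·mx: 0, 0.342, 1.152, 1.005…, 0.641333…, 0.458333… → Σ = 3.598667…
T = 3.598667… / 1.505… = 2.391141… → 2.39

2.39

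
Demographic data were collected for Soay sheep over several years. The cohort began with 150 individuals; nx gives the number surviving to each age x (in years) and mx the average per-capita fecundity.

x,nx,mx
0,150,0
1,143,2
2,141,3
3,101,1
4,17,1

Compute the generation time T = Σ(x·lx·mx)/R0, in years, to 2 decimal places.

1.82

lx = nx/n0 = nx/150: 1, 0.95333…, 0.94, 0.67333…, 0.11333…
lx·mx: 0, 1.906667…, 2.82, 0.673333…, 0.113333… → R0 = 5.513333…
x·lx·mx: 0, 1.906667…, 5.64, 2.02…, 0.453333… → Σ = 10.02…
T = 10.02… / 5.513333… = 1.817412… → 1.82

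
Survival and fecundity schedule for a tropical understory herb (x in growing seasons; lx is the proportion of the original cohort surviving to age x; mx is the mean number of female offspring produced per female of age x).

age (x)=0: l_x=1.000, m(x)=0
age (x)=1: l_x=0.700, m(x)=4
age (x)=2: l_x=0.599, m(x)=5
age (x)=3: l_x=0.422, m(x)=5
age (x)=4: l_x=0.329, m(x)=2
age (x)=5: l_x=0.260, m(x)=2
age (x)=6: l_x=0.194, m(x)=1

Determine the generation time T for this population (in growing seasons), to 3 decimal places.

2.319

lx·mx: 0, 2.8, 2.995, 2.11, 0.658, 0.52, 0.194 → R0 = 9.277
x·lx·mx: 0, 2.8, 5.99, 6.33, 2.632, 2.6, 1.164 → Σ = 21.516
T = 21.516 / 9.277 = 2.319284… → 2.319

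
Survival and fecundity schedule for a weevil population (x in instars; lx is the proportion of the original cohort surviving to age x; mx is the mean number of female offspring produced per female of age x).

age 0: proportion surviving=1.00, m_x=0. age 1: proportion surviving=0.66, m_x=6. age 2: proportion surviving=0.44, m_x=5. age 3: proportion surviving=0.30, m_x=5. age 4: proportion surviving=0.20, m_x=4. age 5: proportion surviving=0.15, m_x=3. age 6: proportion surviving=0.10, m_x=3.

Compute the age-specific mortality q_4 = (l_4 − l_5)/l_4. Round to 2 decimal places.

q_4 = (l_4 − l_5) / l_4 = (0.2 − 0.15) / 0.2
     = 0.05 / 0.2 = 0.25 → 0.25

0.25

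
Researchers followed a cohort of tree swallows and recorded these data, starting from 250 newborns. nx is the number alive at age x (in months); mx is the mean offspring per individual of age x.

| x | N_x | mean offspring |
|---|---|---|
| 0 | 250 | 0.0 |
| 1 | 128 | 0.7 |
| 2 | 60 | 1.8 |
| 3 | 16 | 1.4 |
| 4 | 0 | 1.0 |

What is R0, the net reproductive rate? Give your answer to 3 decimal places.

0.880

lx = nx/n0 = nx/250: 1, 0.512, 0.24, 0.064, 0
lx·mx by age: 0, 0.3584, 0.432, 0.0896, 0
R0 = Σ lx·mx = 0.88 → 0.880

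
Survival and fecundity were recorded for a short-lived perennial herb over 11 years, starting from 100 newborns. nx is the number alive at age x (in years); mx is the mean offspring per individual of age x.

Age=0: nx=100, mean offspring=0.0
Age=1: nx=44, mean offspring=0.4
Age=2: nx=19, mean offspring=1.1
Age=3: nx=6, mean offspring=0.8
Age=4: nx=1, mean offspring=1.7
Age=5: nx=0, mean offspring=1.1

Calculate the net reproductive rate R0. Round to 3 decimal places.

lx = nx/n0 = nx/100: 1, 0.44, 0.19, 0.06, 0.01, 0
lx·mx by age: 0, 0.176, 0.209, 0.048, 0.017, 0
R0 = Σ lx·mx = 0.45 → 0.450

0.450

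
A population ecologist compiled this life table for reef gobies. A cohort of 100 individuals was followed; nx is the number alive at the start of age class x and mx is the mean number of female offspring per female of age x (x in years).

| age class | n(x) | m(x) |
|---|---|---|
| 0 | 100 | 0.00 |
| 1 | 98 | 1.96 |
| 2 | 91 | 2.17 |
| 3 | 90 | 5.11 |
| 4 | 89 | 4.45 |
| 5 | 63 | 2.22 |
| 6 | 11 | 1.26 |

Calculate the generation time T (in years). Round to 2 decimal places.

3.10

lx = nx/n0 = nx/100: 1, 0.98, 0.91, 0.9, 0.89, 0.63, 0.11
lx·mx: 0, 1.9208, 1.9747, 4.599, 3.9605, 1.3986, 0.1386 → R0 = 13.9922
x·lx·mx: 0, 1.9208, 3.9494, 13.797, 15.842, 6.993, 0.8316 → Σ = 43.3338
T = 43.3338 / 13.9922 = 3.096997… → 3.10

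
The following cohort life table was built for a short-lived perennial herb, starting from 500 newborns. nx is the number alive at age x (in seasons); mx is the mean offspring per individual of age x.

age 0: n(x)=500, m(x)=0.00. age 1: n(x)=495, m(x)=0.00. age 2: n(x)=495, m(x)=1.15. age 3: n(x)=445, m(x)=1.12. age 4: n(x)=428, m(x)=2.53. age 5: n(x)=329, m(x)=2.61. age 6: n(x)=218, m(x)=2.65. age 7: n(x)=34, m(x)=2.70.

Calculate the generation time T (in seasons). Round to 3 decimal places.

4.177

lx = nx/n0 = nx/500: 1, 0.99, 0.99, 0.89, 0.856, 0.658, 0.436, 0.068
lx·mx: 0, 0, 1.1385, 0.9968, 2.16568, 1.71738, 1.1554, 0.1836 → R0 = 7.35736
x·lx·mx: 0, 0, 2.277, 2.9904, 8.66272, 8.5869, 6.9324, 1.2852 → Σ = 30.73462
T = 30.73462 / 7.35736 = 4.177398… → 4.177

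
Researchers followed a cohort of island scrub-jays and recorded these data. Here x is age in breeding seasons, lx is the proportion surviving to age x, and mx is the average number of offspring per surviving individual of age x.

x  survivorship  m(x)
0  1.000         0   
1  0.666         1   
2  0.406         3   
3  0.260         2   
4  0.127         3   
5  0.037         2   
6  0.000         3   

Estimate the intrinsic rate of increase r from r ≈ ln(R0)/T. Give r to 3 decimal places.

0.458

R0 = Σ lx·mx = 0 + 0.666 + 1.218 + 0.52 + 0.381 + 0.074 + 0 = 2.859
Σ x·lx·mx = 6.556; T = 6.556/2.859 = 2.29311…
r ≈ ln(R0)/T = ln(2.859)/2.29311… = 0.4581… → 0.458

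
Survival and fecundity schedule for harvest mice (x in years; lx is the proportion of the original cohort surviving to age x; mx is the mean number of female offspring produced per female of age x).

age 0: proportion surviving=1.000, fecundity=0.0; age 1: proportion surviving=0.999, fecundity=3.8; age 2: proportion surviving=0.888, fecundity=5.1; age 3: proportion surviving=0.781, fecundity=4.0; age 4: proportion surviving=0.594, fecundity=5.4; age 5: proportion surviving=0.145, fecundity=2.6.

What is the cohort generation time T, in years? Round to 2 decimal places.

2.46

lx·mx: 0, 3.7962, 4.5288, 3.124, 3.2076, 0.377 → R0 = 15.0336
x·lx·mx: 0, 3.7962, 9.0576, 9.372, 12.8304, 1.885 → Σ = 36.9412
T = 36.9412 / 15.0336 = 2.457242… → 2.46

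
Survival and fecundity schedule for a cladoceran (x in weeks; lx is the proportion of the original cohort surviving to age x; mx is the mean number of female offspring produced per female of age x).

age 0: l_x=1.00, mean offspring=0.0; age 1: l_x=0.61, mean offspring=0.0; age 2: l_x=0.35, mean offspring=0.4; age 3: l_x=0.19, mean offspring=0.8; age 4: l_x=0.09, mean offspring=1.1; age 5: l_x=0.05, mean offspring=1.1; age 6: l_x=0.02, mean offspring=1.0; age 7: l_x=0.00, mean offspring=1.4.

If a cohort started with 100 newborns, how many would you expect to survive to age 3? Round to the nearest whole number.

19

Expected survivors = N0 · l_3 = 100 × 0.19 = 19 → 19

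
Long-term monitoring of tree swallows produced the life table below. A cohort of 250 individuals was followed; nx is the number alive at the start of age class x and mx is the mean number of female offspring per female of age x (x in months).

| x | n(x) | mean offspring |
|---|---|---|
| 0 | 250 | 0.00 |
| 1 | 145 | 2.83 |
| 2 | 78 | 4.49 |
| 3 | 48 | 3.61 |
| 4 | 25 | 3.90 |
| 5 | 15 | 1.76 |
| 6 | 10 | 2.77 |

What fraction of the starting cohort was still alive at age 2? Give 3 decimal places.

0.312

l_2 = n_2/n_0 = 78/250 = 0.312 → 0.312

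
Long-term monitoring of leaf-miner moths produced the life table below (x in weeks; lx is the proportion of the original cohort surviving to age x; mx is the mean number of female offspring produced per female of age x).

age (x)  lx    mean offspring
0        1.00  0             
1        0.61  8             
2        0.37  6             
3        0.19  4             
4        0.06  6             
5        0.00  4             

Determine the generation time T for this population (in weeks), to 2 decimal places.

1.59

lx·mx: 0, 4.88, 2.22, 0.76, 0.36, 0 → R0 = 8.22
x·lx·mx: 0, 4.88, 4.44, 2.28, 1.44, 0 → Σ = 13.04
T = 13.04 / 8.22 = 1.586375… → 1.59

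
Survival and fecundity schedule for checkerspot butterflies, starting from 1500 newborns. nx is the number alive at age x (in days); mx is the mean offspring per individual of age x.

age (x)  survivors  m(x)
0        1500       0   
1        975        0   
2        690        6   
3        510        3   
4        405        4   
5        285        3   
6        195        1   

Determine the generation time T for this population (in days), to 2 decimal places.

2.97

lx = nx/n0 = nx/1500: 1, 0.65, 0.46, 0.34, 0.27, 0.19, 0.13
lx·mx: 0, 0, 2.76, 1.02, 1.08, 0.57, 0.13 → R0 = 5.56
x·lx·mx: 0, 0, 5.52, 3.06, 4.32, 2.85, 0.78 → Σ = 16.53
T = 16.53 / 5.56 = 2.973022… → 2.97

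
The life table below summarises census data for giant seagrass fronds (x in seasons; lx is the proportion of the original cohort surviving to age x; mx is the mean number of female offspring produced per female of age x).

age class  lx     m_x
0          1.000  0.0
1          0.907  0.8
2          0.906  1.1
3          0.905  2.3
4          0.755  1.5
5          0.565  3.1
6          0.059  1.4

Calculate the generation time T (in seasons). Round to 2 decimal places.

lx·mx: 0, 0.7256, 0.9966, 2.0815, 1.1325, 1.7515, 0.0826 → R0 = 6.7703
x·lx·mx: 0, 0.7256, 1.9932, 6.2445, 4.53, 8.7575, 0.4956 → Σ = 22.7464
T = 22.7464 / 6.7703 = 3.359733… → 3.36

3.36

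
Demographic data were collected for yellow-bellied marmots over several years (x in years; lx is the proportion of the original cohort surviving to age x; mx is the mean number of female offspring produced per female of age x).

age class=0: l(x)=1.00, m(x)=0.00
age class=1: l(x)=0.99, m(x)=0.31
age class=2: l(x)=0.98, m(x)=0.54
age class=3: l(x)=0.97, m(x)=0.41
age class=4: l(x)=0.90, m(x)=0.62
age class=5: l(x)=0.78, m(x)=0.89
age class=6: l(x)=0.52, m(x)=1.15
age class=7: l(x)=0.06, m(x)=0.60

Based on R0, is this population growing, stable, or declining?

growing

R0 = Σ lx·mx = 0 + 0.3069 + 0.5292 + 0.3977 + 0.558 + 0.6942 + 0.598 + 0.036 = 3.12
R0 > 1, so the population is growing.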